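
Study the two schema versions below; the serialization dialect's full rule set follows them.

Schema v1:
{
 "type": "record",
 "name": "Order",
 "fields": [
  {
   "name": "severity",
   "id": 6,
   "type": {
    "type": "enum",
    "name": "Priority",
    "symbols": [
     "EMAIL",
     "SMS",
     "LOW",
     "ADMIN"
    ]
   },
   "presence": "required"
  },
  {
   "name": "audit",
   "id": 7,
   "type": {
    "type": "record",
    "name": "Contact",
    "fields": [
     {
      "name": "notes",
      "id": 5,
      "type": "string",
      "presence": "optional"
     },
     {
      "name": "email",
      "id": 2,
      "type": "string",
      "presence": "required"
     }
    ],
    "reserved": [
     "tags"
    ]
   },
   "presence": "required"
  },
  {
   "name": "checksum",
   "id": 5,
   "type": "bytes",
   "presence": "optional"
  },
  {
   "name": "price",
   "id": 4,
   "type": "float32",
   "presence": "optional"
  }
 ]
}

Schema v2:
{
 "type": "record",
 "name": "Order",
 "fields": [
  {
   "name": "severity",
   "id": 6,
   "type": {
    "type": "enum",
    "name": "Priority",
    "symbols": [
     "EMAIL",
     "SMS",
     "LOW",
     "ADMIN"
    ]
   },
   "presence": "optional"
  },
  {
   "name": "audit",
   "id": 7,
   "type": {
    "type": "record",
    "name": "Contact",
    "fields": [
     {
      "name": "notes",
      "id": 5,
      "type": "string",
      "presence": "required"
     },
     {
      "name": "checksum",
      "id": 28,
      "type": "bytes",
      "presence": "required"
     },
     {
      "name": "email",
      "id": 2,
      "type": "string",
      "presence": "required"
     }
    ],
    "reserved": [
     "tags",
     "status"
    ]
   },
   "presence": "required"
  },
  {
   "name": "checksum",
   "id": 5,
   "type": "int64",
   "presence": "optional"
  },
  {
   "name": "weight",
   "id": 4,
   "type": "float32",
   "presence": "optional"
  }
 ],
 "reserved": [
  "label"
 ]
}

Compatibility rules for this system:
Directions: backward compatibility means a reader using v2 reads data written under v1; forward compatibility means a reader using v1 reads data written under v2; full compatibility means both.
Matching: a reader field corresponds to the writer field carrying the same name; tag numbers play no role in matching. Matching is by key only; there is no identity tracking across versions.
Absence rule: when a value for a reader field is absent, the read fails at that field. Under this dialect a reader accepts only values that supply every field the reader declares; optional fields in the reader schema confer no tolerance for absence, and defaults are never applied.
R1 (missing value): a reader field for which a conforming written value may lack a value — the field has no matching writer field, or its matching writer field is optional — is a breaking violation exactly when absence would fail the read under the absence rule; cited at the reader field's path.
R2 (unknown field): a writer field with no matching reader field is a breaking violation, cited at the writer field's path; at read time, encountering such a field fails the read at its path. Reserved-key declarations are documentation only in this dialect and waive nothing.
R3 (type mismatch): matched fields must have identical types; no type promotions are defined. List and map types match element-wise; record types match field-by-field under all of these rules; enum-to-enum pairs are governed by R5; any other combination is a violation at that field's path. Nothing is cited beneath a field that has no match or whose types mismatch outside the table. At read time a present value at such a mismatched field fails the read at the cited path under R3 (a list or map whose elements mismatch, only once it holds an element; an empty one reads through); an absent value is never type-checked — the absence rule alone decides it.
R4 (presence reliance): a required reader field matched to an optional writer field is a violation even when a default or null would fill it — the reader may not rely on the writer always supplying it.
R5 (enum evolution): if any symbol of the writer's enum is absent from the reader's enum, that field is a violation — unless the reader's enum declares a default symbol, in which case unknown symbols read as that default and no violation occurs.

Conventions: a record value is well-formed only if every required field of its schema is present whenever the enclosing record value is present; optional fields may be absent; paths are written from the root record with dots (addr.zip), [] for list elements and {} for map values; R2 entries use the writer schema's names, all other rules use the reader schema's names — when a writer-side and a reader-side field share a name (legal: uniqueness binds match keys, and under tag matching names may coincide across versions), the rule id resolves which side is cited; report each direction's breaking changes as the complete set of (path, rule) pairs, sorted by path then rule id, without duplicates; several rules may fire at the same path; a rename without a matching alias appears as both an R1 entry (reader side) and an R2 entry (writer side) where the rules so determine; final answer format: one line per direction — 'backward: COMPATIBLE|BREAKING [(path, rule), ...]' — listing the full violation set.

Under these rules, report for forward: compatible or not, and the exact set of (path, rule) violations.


forward: BREAKING [(audit.checksum, R2), (checksum, R1), (checksum, R3), (price, R1), (severity, R1), (severity, R4), (weight, R2)]

the writer's type comes first in each Order pair
forward on Order — v1 reading data written by v2:
  severity: paired with writer severity (Priority -> Priority; writer optional)
  audit: paired with writer audit (Contact -> Contact; writer required)
  checksum: paired with writer checksum (int64 -> bytes; writer optional)
  no writer field matches reader price
  writer field weight has no reader counterpart
  audit.notes: paired with writer audit.notes (string -> string; writer required)
  audit.email: paired with writer audit.email (string -> string; writer required)
  writer field audit.checksum has no reader counterpart
  breaking: (audit.checksum, R2)
  breaking: (checksum, R1)
  breaking: (checksum, R3)
  breaking: (price, R1)
  breaking: (severity, R1)
  breaking: (severity, R4)
  breaking: (weight, R2)
  => 7 violation(s): forward is BREAKING for Order


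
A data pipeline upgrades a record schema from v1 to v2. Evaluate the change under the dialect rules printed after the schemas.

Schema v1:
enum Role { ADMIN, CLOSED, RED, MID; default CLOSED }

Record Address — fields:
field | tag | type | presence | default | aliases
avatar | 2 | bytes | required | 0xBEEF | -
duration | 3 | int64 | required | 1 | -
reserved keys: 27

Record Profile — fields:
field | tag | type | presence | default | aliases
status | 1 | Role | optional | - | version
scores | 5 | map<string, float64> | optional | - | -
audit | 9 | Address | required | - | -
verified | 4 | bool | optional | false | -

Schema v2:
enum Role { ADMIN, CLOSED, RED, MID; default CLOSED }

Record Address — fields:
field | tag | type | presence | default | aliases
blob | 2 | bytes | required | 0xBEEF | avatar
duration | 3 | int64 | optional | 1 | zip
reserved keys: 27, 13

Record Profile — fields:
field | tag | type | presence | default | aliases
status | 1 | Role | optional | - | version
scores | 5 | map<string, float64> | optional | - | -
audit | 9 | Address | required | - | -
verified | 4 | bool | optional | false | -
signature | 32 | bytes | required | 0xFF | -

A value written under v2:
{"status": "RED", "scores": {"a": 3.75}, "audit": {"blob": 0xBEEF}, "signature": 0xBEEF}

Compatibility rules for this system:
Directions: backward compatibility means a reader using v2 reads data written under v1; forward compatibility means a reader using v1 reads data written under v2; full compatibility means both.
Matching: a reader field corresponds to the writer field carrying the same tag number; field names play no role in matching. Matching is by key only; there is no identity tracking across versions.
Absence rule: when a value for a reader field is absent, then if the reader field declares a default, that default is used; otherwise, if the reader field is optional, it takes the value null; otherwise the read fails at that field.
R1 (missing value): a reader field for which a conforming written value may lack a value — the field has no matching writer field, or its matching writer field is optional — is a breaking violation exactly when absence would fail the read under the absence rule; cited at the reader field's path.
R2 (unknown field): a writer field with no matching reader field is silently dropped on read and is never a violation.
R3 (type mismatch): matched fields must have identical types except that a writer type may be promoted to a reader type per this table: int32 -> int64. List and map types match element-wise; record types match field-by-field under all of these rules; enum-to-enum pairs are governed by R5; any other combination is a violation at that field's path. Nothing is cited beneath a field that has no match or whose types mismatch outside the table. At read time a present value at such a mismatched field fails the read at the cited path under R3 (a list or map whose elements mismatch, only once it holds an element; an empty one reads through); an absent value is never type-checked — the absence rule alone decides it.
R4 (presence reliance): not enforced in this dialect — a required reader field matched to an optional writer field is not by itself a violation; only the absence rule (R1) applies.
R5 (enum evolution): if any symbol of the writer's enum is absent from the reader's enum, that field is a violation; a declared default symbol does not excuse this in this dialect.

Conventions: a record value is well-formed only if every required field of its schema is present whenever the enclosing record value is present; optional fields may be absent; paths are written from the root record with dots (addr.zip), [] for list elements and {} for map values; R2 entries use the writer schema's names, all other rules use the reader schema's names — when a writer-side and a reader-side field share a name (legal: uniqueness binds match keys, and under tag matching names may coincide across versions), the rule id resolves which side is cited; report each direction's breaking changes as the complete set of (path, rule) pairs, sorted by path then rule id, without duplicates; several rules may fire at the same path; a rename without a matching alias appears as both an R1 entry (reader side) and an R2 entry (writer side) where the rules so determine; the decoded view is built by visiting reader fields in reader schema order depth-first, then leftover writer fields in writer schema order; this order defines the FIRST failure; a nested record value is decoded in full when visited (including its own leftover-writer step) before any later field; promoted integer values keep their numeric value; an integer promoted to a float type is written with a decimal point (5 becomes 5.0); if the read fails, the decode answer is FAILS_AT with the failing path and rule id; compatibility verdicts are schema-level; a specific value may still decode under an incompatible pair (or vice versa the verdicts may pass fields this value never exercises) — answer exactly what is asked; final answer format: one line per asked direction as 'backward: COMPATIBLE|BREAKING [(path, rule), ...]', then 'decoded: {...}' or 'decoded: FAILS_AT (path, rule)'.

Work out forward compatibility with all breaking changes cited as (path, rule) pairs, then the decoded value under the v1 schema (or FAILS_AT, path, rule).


arrows below run writer -> reader for Profile
forward on Profile — v1 reading data written by v2:
  status: Role -> Role, writer optional; from status
  scores: map<string, float64> -> map<string, float64>, writer optional; from scores
  audit: Address -> Address, writer required; from audit
  verified: bool -> bool, writer optional; from verified
  signature (writer side), unknown to reader
  audit.avatar: bytes -> bytes, writer required; from audit.blob
  audit.duration: int64 -> int64, writer optional; from audit.duration
  => forward verdict for Profile: COMPATIBLE, no violations
decode (reader v1):
  status := "RED"
  scores := {"a": 3.75}
  audit.avatar := 0xBEEF (from writer blob)
  audit.duration := 1 (absent -> default)
  verified := false (absent -> default)
  writer signature: unknown -> dropped
  => decoded: {"status": "RED", "scores": {"a": 3.75}, "audit": {"avatar": 0xBEEF, "duration": 1}, "verified": false}
diffs on Profile not affecting the asked answer:
  added field signature to record Profile: required bytes, tag 32, default 0xFF (in v2 it sits last) -> inert for the asked Profile verdict: nothing fires
  field duration in record Address: required changed to optional -> inert for the asked Profile verdict: nothing fires
  renamed field avatar to blob in record Address (alias avatar declared on the renamed field) -> inert for the asked Profile verdict: nothing fires

forward: COMPATIBLE []; decoded: {"status": "RED", "scores": {"a": 3.75}, "audit": {"avatar": 0xBEEF, "duration": 1}, "verified": false}


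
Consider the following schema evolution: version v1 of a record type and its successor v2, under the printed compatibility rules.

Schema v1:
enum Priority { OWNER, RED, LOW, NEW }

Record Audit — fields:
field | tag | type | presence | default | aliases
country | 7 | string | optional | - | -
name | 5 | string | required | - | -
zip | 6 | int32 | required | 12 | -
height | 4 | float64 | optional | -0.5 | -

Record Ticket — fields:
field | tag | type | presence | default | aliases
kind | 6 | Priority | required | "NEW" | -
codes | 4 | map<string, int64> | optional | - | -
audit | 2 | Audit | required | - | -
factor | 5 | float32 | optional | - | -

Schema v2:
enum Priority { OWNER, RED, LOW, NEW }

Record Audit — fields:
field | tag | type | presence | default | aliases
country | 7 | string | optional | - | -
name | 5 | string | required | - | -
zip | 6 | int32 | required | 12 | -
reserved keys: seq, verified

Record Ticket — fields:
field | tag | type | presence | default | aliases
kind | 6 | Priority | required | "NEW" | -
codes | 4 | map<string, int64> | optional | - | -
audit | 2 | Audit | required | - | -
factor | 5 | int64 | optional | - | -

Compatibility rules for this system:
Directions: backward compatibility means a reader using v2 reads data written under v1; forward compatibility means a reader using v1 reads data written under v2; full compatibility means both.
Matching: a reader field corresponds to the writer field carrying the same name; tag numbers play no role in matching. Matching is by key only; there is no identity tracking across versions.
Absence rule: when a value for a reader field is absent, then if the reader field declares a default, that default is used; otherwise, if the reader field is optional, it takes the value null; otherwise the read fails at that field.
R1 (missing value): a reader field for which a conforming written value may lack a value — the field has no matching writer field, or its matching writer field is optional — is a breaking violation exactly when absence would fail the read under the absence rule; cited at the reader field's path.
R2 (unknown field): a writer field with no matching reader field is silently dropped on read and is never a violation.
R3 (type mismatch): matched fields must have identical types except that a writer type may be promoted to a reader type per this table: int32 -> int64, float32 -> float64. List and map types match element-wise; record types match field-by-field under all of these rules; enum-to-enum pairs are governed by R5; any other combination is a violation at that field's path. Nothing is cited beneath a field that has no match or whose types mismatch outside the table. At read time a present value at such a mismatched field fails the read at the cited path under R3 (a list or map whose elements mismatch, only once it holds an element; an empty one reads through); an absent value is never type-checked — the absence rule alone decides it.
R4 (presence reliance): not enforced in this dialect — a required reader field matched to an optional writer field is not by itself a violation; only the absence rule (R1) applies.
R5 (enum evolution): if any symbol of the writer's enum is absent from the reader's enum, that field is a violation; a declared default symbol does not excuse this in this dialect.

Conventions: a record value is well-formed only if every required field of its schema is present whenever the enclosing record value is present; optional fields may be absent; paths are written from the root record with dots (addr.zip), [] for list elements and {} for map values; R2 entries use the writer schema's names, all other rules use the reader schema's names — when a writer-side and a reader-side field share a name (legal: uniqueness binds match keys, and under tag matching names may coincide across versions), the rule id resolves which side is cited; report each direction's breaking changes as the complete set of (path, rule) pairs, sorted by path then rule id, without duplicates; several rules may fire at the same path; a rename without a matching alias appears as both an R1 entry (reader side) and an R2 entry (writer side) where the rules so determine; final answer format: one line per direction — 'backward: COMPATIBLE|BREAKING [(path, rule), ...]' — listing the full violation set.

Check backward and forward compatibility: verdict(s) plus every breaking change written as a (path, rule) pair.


the writer's type comes first in each Ticket pair
checking backward for Ticket: reader v2 against writer v1:
  kind: Priority -> Priority, writer required; from kind
  codes: map<string, int64> -> map<string, int64>, writer optional; from codes
  audit: Audit -> Audit, writer required; from audit
  factor: float32 -> int64, writer optional; from factor
  audit.country: string -> string, writer optional; from audit.country
  audit.name: string -> string, writer required; from audit.name
  audit.zip: int32 -> int32, writer required; from audit.zip
  leftover writer field: audit.height
  violation R3 at factor
  => 1 violation(s): backward is BREAKING for Ticket
checking forward for Ticket: reader v1 against writer v2:
  kind: Priority -> Priority, writer required; from kind
  codes: map<string, int64> -> map<string, int64>, writer optional; from codes
  audit: Audit -> Audit, writer required; from audit
  factor: int64 -> float32, writer optional; from factor
  audit.country: string -> string, writer optional; from audit.country
  audit.name: string -> string, writer required; from audit.name
  audit.zip: int32 -> int32, writer required; from audit.zip
  audit.height has no writer counterpart
  violation R3 at factor
  => 1 violation(s): forward is BREAKING for Ticket

backward: BREAKING [(factor, R3)]; forward: BREAKING [(factor, R3)]


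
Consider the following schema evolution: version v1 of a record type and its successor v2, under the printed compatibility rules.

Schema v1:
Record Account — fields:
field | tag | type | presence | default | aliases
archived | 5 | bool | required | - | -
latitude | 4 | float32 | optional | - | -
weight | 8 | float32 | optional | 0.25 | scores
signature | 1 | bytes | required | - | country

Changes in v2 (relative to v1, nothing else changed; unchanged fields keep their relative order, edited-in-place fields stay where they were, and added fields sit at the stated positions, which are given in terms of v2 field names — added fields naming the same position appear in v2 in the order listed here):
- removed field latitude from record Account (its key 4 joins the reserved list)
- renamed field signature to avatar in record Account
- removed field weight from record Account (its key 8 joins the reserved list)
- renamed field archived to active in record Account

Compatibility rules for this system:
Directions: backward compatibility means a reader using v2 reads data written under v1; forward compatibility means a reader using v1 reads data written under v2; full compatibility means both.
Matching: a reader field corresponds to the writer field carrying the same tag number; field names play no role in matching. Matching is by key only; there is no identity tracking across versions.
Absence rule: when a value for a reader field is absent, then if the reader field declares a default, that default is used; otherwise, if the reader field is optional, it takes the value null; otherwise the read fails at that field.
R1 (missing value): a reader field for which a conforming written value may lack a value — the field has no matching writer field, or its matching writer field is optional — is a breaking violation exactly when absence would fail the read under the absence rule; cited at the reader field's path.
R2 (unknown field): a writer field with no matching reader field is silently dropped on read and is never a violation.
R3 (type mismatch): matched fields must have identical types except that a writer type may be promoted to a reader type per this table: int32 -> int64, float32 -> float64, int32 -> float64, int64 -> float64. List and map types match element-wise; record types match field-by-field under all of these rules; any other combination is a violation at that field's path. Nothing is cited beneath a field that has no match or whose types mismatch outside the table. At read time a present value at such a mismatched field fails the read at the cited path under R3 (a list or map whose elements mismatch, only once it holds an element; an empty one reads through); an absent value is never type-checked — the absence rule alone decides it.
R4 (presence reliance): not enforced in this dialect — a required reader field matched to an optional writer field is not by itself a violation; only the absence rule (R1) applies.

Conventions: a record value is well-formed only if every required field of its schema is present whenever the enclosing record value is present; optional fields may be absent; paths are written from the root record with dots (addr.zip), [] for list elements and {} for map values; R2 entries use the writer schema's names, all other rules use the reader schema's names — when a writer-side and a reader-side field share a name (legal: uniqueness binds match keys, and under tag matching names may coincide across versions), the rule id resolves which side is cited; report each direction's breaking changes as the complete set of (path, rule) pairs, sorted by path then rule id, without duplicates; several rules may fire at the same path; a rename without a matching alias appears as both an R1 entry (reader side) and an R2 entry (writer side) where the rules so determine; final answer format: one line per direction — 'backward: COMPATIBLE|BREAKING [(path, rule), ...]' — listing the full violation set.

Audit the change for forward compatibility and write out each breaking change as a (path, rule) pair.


each type pair in Account: writer, then reader
forward pass over Account, reader schema v1, writer schema v2:
  writer required, bool -> bool: reader archived maps from writer active
  latitude: no writer-side match
  weight: no writer-side match
  writer required, bytes -> bytes: reader signature maps from writer avatar
  => no violations; forward on Account: COMPATIBLE
the other Account changes do not affect what is asked:
  removed field latitude from record Account (its key 4 joins the reserved list) -> no rule fires on it in Account's dialect; the asked verdict holds
  renamed field signature to avatar in record Account -> no rule fires on it in Account's dialect; the asked verdict holds
  removed field weight from record Account (its key 8 joins the reserved list) -> no rule fires on it in Account's dialect; the asked verdict holds
  renamed field archived to active in record Account -> no rule fires on it in Account's dialect; the asked verdict holds

forward: COMPATIBLE []


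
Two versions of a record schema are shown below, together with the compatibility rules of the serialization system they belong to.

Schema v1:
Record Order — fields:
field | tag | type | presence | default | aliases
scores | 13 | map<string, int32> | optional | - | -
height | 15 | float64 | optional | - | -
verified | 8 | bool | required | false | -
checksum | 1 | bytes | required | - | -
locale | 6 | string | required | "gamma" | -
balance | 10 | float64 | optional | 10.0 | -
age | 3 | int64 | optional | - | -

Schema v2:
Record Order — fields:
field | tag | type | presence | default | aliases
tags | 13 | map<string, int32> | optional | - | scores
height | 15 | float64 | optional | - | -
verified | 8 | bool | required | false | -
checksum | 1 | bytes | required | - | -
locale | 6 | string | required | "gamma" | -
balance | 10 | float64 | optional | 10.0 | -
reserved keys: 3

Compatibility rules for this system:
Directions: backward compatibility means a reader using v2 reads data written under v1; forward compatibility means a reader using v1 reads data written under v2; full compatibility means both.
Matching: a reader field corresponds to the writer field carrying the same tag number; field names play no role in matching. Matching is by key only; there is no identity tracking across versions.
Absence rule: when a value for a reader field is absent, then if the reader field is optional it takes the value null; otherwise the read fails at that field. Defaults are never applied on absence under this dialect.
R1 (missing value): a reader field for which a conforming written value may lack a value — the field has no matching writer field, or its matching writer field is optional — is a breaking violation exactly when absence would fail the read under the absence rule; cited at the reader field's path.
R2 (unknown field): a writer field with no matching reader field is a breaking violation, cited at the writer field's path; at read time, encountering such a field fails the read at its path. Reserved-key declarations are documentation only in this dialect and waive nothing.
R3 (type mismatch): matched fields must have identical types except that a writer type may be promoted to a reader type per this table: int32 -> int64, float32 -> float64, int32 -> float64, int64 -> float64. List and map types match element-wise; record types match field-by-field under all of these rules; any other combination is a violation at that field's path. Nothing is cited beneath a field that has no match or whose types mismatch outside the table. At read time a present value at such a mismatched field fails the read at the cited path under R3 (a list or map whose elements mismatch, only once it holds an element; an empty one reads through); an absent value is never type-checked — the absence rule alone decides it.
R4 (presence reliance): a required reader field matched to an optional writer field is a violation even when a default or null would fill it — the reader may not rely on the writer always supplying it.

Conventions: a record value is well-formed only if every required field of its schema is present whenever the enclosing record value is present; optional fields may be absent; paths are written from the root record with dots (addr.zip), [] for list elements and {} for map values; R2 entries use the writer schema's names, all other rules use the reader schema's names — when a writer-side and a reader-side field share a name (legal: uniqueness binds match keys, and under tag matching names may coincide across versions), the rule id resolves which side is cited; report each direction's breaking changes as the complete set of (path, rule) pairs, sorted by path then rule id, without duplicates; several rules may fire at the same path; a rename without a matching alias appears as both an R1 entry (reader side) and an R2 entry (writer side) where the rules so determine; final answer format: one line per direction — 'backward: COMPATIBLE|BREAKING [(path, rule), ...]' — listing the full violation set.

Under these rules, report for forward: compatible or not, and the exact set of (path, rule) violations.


the writer's type comes first in each Order pair
forward on Order — v1 reading data written by v2:
  map<string, int32> -> map<string, int32>, writer optional: scores aligns to tags
  float64 -> float64, writer optional: height aligns to height
  bool -> bool, writer required: verified aligns to verified
  bytes -> bytes, writer required: checksum aligns to checksum
  string -> string, writer required: locale aligns to locale
  float64 -> float64, writer optional: balance aligns to balance
  age: no writer match
  => forward verdict for Order: COMPATIBLE, no violations
the other Order changes do not affect what is asked:
  removed field age from record Order (its key 3 joins the reserved list) -> matters only for Order's backward compatibility — outside the asked direction
  renamed field scores to tags in record Order (alias scores declared on the renamed field) -> fires no rule on Order, leaving the asked answer as it is

forward: COMPATIBLE []


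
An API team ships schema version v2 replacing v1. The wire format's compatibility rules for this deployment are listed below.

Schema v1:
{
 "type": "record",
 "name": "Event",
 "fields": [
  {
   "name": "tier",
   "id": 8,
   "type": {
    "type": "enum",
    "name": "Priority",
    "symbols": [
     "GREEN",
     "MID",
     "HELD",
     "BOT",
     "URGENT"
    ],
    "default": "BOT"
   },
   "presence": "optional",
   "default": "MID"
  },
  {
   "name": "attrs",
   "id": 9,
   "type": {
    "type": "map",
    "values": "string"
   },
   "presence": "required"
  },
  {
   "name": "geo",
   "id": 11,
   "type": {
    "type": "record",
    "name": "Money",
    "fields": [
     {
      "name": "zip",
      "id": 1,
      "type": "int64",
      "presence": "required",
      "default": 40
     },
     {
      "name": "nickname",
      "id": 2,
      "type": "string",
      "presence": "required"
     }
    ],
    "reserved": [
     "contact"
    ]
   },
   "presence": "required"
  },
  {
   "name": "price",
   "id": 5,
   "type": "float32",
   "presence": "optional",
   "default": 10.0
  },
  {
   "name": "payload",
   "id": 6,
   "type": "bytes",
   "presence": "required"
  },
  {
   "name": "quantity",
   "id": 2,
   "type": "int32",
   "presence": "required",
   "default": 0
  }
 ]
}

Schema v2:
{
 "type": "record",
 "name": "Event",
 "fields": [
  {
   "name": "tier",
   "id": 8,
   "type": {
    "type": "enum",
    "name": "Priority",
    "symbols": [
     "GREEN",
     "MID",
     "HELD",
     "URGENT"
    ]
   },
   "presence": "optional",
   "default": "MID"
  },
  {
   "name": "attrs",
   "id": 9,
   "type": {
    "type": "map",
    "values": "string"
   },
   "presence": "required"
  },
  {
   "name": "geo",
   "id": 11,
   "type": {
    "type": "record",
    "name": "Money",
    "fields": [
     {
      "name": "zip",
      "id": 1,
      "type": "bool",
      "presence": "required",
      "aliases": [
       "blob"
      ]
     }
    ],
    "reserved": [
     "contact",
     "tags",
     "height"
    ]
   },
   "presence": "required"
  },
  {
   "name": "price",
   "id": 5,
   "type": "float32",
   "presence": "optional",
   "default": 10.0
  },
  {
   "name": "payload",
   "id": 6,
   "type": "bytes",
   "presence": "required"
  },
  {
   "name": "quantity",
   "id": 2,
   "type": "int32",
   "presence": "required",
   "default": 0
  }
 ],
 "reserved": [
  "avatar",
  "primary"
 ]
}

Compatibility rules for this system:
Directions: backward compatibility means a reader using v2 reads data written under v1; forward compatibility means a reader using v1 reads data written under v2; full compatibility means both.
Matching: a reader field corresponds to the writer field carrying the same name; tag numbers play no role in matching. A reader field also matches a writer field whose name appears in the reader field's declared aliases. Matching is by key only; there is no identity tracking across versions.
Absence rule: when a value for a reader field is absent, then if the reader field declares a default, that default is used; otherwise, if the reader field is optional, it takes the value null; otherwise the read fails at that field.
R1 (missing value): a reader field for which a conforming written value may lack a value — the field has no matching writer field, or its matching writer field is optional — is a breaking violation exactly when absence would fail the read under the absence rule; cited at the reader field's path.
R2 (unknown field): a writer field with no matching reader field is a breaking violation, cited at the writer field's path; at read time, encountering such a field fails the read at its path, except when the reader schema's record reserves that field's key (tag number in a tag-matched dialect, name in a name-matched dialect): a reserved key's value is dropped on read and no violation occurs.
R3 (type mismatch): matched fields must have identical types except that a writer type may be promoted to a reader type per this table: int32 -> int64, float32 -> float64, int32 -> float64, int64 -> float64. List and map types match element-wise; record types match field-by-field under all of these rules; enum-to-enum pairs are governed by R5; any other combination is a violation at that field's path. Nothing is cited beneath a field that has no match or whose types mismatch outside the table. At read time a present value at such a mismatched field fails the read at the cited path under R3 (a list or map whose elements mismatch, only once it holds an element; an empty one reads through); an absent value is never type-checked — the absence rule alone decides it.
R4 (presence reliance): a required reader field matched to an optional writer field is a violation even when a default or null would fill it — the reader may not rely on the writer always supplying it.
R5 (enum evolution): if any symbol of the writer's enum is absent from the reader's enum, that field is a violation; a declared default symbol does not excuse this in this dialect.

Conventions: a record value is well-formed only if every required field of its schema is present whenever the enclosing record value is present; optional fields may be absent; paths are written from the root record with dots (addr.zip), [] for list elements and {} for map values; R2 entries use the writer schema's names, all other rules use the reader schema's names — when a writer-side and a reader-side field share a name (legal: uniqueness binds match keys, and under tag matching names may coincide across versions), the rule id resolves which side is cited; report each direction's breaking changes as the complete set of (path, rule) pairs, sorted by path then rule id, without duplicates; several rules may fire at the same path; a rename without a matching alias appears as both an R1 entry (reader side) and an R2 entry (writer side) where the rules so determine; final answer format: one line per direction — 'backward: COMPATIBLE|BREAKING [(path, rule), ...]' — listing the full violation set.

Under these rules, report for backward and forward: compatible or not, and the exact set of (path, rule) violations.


the writer's type comes first in each Event pair
backward on Event — v2 reading data written by v1:
  tier: Priority -> Priority, writer optional; from tier
  attrs: map<string, string> -> map<string, string>, writer required; from attrs
  geo: Money -> Money, writer required; from geo
  price: float32 -> float32, writer optional; from price
  payload: bytes -> bytes, writer required; from payload
  quantity: int32 -> int32, writer required; from quantity
  geo.zip: int64 -> bool, writer required; from geo.zip
  writer geo.nickname: unknown to reader
  breaking: (geo.nickname, R2)
  breaking: (geo.zip, R3)
  breaking: (tier, R5)
  backward on Event therefore BREAKING (3)
forward on Event — v1 reading data written by v2:
  tier: Priority -> Priority, writer optional; from tier
  attrs: map<string, string> -> map<string, string>, writer required; from attrs
  geo: Money -> Money, writer required; from geo
  price: float32 -> float32, writer optional; from price
  payload: bytes -> bytes, writer required; from payload
  quantity: int32 -> int32, writer required; from quantity
  geo.zip: bool -> int64, writer required; from geo.zip
  geo.nickname has no writer counterpart
  breaking: (geo.nickname, R1)
  breaking: (geo.zip, R3)
  forward on Event therefore BREAKING (2)

backward: BREAKING [(geo.nickname, R2), (geo.zip, R3), (tier, R5)]; forward: BREAKING [(geo.nickname, R1), (geo.zip, R3)]


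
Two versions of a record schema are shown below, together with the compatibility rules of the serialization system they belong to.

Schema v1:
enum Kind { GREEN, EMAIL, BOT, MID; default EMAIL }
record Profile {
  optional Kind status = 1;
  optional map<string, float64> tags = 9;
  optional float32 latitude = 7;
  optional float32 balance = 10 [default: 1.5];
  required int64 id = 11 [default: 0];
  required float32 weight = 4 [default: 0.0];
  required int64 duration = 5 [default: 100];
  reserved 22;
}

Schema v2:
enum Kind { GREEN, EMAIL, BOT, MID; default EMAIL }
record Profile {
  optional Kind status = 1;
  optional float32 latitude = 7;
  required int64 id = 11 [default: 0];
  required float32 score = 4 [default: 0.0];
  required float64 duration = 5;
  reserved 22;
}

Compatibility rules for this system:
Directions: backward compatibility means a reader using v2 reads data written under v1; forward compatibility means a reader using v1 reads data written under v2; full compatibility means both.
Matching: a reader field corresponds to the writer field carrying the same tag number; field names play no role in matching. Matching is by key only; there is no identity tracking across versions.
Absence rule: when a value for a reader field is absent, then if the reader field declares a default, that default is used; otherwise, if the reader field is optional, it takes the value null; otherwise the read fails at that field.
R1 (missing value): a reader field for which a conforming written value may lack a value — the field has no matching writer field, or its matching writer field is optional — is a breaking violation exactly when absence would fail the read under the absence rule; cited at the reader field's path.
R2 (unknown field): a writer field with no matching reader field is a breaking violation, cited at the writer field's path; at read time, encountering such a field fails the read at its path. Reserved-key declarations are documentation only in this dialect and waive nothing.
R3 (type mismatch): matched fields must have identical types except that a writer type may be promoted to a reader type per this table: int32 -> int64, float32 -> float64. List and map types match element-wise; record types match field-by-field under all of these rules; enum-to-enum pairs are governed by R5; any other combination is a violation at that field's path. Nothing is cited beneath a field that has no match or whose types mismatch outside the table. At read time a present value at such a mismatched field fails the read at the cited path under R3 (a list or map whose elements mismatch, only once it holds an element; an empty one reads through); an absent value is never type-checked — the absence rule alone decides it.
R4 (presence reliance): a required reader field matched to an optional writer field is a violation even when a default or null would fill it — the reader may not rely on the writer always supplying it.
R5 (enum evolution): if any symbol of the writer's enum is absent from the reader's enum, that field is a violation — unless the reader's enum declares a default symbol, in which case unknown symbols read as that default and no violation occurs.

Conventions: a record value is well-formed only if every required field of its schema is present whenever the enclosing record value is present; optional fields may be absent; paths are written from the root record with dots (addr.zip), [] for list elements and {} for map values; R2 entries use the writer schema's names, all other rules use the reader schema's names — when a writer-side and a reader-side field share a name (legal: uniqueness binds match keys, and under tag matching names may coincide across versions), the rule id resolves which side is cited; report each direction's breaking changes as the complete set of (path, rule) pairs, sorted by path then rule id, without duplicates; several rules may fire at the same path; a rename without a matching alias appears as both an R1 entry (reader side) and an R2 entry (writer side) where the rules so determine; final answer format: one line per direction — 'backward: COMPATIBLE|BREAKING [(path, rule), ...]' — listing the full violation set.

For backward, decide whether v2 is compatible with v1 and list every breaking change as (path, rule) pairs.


backward: BREAKING [(balance, R2), (duration, R3), (tags, R2)]

arrows below run writer -> reader for Profile
backward analysis of Profile with v2 as reader and v1 as writer:
  status: paired with writer status (Kind -> Kind; writer optional)
  latitude: paired with writer latitude (float32 -> float32; writer optional)
  id: paired with writer id (int64 -> int64; writer required)
  score: paired with writer weight (float32 -> float32; writer required)
  duration: paired with writer duration (int64 -> float64; writer required)
  writer tags: unknown to reader
  writer balance: unknown to reader
  breaking: (balance, R2)
  breaking: (duration, R3)
  breaking: (tags, R2)
  => backward: BREAKING (3)
diffs on Profile not affecting the asked answer:
  renamed field weight to score in record Profile -> no rule fires on it in Profile's dialect; the asked verdict holds
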